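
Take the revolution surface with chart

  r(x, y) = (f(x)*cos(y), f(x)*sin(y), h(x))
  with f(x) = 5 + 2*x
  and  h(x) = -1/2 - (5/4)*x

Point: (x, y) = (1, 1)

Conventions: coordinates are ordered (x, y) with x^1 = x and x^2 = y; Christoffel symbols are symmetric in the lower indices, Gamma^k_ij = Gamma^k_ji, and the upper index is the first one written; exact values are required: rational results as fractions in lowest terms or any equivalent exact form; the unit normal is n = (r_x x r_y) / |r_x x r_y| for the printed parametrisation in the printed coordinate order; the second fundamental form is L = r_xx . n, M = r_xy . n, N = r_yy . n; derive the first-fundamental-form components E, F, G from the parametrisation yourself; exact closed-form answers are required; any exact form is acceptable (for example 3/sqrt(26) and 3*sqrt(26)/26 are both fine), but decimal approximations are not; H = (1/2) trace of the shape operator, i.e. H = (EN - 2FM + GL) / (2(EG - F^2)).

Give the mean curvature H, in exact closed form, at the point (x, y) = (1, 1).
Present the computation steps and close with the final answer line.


f = 7, f' = 2, f'' = 0, h' = -5/4, h'' = 0
E = 89/16, F = 0, G = 49; answer radicand W^2 = 89/16
unnormalised second-form numerators: l = 0, m = 0, n = -35/4; L = l/sqrt(89/16), and similarly M = m/sqrt(W^2), N = n/sqrt(W^2)
H = (E*n - 2*F*m + G*l) / (2*(EG - F^2)*sqrt(W^2)); E*n - 2*F*m + G*l = -3115/64, EG - F^2 = 4361/16, so H = (-5/56)/sqrt(89/16)

Answer: H = -5*sqrt(89)/1246


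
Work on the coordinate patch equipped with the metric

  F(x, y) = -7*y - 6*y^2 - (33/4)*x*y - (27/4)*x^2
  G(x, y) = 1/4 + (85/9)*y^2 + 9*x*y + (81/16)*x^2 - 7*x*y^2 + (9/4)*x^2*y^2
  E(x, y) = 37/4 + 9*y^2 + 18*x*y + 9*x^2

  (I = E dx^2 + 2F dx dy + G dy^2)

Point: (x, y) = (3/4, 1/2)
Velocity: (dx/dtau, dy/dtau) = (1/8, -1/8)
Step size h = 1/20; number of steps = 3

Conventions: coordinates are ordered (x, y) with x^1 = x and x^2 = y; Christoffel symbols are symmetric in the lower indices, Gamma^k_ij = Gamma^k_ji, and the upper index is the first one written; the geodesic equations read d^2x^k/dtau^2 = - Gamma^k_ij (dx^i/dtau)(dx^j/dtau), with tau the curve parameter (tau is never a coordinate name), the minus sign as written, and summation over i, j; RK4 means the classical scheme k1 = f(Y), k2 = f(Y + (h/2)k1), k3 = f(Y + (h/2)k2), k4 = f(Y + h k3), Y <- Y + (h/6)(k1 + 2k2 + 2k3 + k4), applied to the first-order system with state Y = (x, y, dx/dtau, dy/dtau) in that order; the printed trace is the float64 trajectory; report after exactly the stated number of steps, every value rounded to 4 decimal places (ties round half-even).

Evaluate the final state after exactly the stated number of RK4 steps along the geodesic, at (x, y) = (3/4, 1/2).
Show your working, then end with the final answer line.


f(Y) = (dx/dtau, dy/dtau, -Gamma^x_ij Y'^i Y'^j, -Gamma^y_ij Y'^i Y'^j) with the Gammas evaluated at the stage position; h = 0.050000; intermediate values shown to 6 dp
step 0: x = 0.7500, y = 0.5000, dx/dtau = 0.1250, dy/dtau = -0.1250
step 1:
  k1: at (x, y) = (0.750000, 0.500000), (dx/dtau, dy/dtau) = (0.125000, -0.125000); Gamma_xxx = -5.203081, Gamma_xxy = 3.742838, Gamma_xyy = -2.943097, Gamma_yxx = -11.147171, Gamma_yxy = 6.392003, Gamma_yyy = -3.686072; k1 = (0.125000, -0.125000, 0.244248, 0.431519)
  k2: at (x, y) = (0.753125, 0.496875), (dx/dtau, dy/dtau) = (0.131106, -0.114212); Gamma_xxx = -5.162624, Gamma_xxy = 3.716230, Gamma_xyy = -2.924778, Gamma_yxx = -11.082192, Gamma_yxy = 6.348050, Gamma_yyy = -3.655102; k2 = (0.131106, -0.114212, 0.238184, 0.428279)
  k3: at (x, y) = (0.753278, 0.497145), (dx/dtau, dy/dtau) = (0.130955, -0.114293); Gamma_xxx = -5.165332, Gamma_xxy = 3.718271, Gamma_xyy = -2.926130, Gamma_yxx = -11.085101, Gamma_yxy = 6.350782, Gamma_yyy = -3.657323; k3 = (0.130955, -0.114293, 0.238109, 0.427982)
  k4: at (x, y) = (0.756548, 0.494285), (dx/dtau, dy/dtau) = (0.136905, -0.103601); Gamma_xxx = -5.128080, Gamma_xxy = 3.694025, Gamma_xyy = -2.909381, Gamma_yxx = -11.023831, Gamma_yxy = 6.310075, Gamma_yyy = -3.628922; k4 = (0.136905, -0.103601, 0.232132, 0.424569)
  Y <- Y + (h/6)(k1 + 2k2 + 2k3 + k4): x = 0.7566, y = 0.4943, dx/dtau = 0.1369, dy/dtau = -0.1036
step 2:
  k1: at (x, y) = (0.756550, 0.494287), (dx/dtau, dy/dtau) = (0.136908, -0.103595); Gamma_xxx = -5.128089, Gamma_xxy = 3.694033, Gamma_xyy = -2.909386, Gamma_yxx = -11.023833, Gamma_yxy = 6.310083, Gamma_yyy = -3.628930; k1 = (0.136908, -0.103595, 0.232128, 0.424566)
  k2: at (x, y) = (0.759973, 0.491697), (dx/dtau, dy/dtau) = (0.142711, -0.092981); Gamma_xxx = -5.094014, Gamma_xxy = 3.672134, Gamma_xyy = -2.894194, Gamma_yxx = -10.966202, Gamma_yxy = 6.272591, Gamma_yyy = -3.603081; k2 = (0.142711, -0.092981, 0.226223, 0.420960)
  k3: at (x, y) = (0.760118, 0.491962), (dx/dtau, dy/dtau) = (0.142564, -0.093071); Gamma_xxx = -5.096642, Gamma_xxy = 3.674112, Gamma_xyy = -2.895503, Gamma_yxx = -10.969032, Gamma_yxy = 6.275245, Gamma_yyy = -3.605237; k3 = (0.142564, -0.093071, 0.226168, 0.420695)
  k4: at (x, y) = (0.763678, 0.489633), (dx/dtau, dy/dtau) = (0.148216, -0.082560); Gamma_xxx = -5.065580, Gamma_xxy = 3.654429, Gamma_xyy = -2.881780, Gamma_yxx = -10.914873, Gamma_yxy = 6.240805, Gamma_yyy = -3.581806; k4 = (0.148216, -0.082560, 0.220361, 0.416928)
  Y <- Y + (h/6)(k1 + 2k2 + 2k3 + k4): x = 0.7637, y = 0.4896, dx/dtau = 0.1482, dy/dtau = -0.0826
step 3:
  k1: at (x, y) = (0.763681, 0.489634), (dx/dtau, dy/dtau) = (0.148219, -0.082555); Gamma_xxx = -5.065591, Gamma_xxy = 3.654439, Gamma_xyy = -2.881786, Gamma_yxx = -10.914877, Gamma_yxy = 6.240815, Gamma_yyy = -3.581815; k1 = (0.148219, -0.082555, 0.220358, 0.416925)
  k2: at (x, y) = (0.767386, 0.487571), (dx/dtau, dy/dtau) = (0.153728, -0.072132); Gamma_xxx = -5.037526, Gamma_xxy = 3.636967, Gamma_xyy = -2.869524, Gamma_yxx = -10.864136, Gamma_yxy = 6.209408, Gamma_yyy = -3.560794; k2 = (0.153728, -0.072132, 0.214636, 0.412978)
  k3: at (x, y) = (0.767524, 0.487831), (dx/dtau, dy/dtau) = (0.153585, -0.072230); Gamma_xxx = -5.040071, Gamma_xxy = 3.638881, Gamma_xyy = -2.870789, Gamma_yxx = -10.866884, Gamma_yxy = 6.211981, Gamma_yyy = -3.562882; k3 = (0.153585, -0.072230, 0.214600, 0.412744)
  k4: at (x, y) = (0.771360, 0.486023), (dx/dtau, dy/dtau) = (0.158949, -0.061918); Gamma_xxx = -5.014835, Gamma_xxy = 3.623489, Gamma_xyy = -2.859899, Gamma_yxx = -10.819392, Gamma_yxy = 6.183441, Gamma_yyy = -3.544132; k4 = (0.158949, -0.061918, 0.208985, 0.408647)
  Y <- Y + (h/6)(k1 + 2k2 + 2k3 + k4): x = 0.7714, y = 0.4860, dx/dtau = 0.1590, dy/dtau = -0.0619

Answer: x = 0.7714, y = 0.4860, dx/dtau = 0.1590, dy/dtau = -0.0619


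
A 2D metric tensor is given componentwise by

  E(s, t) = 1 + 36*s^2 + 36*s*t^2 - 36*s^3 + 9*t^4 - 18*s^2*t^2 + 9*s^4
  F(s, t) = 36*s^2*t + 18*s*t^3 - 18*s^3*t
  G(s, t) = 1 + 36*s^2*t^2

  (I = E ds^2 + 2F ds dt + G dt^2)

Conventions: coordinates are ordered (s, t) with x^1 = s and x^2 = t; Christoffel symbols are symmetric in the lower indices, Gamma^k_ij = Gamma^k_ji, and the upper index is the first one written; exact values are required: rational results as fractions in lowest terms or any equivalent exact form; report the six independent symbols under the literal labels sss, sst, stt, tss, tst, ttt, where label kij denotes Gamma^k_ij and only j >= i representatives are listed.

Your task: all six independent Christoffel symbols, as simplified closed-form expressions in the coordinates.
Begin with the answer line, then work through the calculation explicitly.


Answer: Gamma_sss = (18*s^3 - 54*s^2 - 18*s*t^2 + 36*s + 18*t^2)/(9*s^4 - 36*s^3 + 18*s^2*t^2 + 36*s^2 + 36*s*t^2 + 9*t^4 + 1), Gamma_sst = (-18*s^2*t + 36*s*t + 18*t^3)/(9*s^4 - 36*s^3 + 18*s^2*t^2 + 36*s^2 + 36*s*t^2 + 9*t^4 + 1), Gamma_stt = (-18*s^3 + 36*s^2 + 18*s*t^2)/(9*s^4 - 36*s^3 + 18*s^2*t^2 + 36*s^2 + 36*s*t^2 + 9*t^4 + 1), Gamma_tss = (-36*s^2*t + 36*s*t)/(9*s^4 - 36*s^3 + 18*s^2*t^2 + 36*s^2 + 36*s*t^2 + 9*t^4 + 1), Gamma_tst = 36*s*t^2/(9*s^4 - 36*s^3 + 18*s^2*t^2 + 36*s^2 + 36*s*t^2 + 9*t^4 + 1), Gamma_ttt = 36*s^2*t/(9*s^4 - 36*s^3 + 18*s^2*t^2 + 36*s^2 + 36*s*t^2 + 9*t^4 + 1)

E = 1 + 36*s^2 + 36*s*t^2 - 36*s^3 + 9*t^4 - 18*s^2*t^2 + 9*s^4; F = 36*s^2*t + 18*s*t^3 - 18*s^3*t; G = 1 + 36*s^2*t^2
Gamma^k_ij = (1/2) g^{kl} (d_i g_jl + d_j g_il - d_l g_ij), with g^inv = (1/(EG-F^2)) [[G, -F], [-F, E]]
first partials: E_s = 72*s + 36*t^2 - 108*s^2 - 36*s*t^2 + 36*s^3, E_t = 72*s*t + 36*t^3 - 36*s^2*t, F_s = 72*s*t + 18*t^3 - 54*s^2*t, F_t = 36*s^2 + 54*s*t^2 - 18*s^3, G_s = 72*s*t^2, G_t = 72*s^2*t
D = EG - F^2 = 1 + 36*s^2 + 36*s*t^2 - 36*s^3 + 9*t^4 + 18*s^2*t^2 + 9*s^4
expanded: Gamma^s_ss = (G E_s - 2F F_s + F E_t)/(2D), Gamma^s_st = (G E_t - F G_s)/(2D), Gamma^s_tt = (2G F_t - G G_s - F G_t)/(2D), Gamma^t_ss = (2E F_s - E E_t - F E_s)/(2D), Gamma^t_st = (E G_s - F E_t)/(2D), Gamma^t_tt = (E G_t - 2F F_t + F G_s)/(2D); substitute and cancel common factors


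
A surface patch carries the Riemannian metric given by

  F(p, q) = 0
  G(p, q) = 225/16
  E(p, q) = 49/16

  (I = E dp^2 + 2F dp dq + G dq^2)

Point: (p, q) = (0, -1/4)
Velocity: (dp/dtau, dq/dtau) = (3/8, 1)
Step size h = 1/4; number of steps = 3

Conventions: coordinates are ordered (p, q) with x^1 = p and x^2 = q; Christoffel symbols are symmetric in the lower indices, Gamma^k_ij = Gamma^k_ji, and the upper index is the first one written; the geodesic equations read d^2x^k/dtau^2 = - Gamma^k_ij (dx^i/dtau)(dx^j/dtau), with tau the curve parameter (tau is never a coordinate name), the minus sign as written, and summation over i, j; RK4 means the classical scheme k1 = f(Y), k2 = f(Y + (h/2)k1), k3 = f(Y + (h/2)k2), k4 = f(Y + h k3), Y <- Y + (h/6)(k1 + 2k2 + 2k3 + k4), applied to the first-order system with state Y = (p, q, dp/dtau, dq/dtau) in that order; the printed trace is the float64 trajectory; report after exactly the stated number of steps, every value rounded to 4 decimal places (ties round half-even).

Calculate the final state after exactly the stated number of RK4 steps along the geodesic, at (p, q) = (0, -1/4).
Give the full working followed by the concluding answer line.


f(Y) = (dp/dtau, dq/dtau, -Gamma^p_ij Y'^i Y'^j, -Gamma^q_ij Y'^i Y'^j) with the Gammas evaluated at the stage position; h = 0.250000; intermediate values shown to 6 dp
step 0: p = 0.0000, q = -0.2500, dp/dtau = 0.3750, dq/dtau = 1.0000
step 1:
  k1: at (p, q) = (0.000000, -0.250000), (dp/dtau, dq/dtau) = (0.375000, 1.000000); Gamma_ppp = 0.000000, Gamma_ppq = 0.000000, Gamma_pqq = 0.000000, Gamma_qpp = 0.000000, Gamma_qpq = 0.000000, Gamma_qqq = 0.000000; k1 = (0.375000, 1.000000, 0.000000, 0.000000)
  k2: at (p, q) = (0.046875, -0.125000), (dp/dtau, dq/dtau) = (0.375000, 1.000000); Gamma_ppp = 0.000000, Gamma_ppq = 0.000000, Gamma_pqq = 0.000000, Gamma_qpp = 0.000000, Gamma_qpq = 0.000000, Gamma_qqq = 0.000000; k2 = (0.375000, 1.000000, 0.000000, 0.000000)
  k3: at (p, q) = (0.046875, -0.125000), (dp/dtau, dq/dtau) = (0.375000, 1.000000); Gamma_ppp = 0.000000, Gamma_ppq = 0.000000, Gamma_pqq = 0.000000, Gamma_qpp = 0.000000, Gamma_qpq = 0.000000, Gamma_qqq = 0.000000; k3 = (0.375000, 1.000000, 0.000000, 0.000000)
  k4: at (p, q) = (0.093750, 0.000000), (dp/dtau, dq/dtau) = (0.375000, 1.000000); Gamma_ppp = 0.000000, Gamma_ppq = 0.000000, Gamma_pqq = 0.000000, Gamma_qpp = 0.000000, Gamma_qpq = 0.000000, Gamma_qqq = 0.000000; k4 = (0.375000, 1.000000, 0.000000, 0.000000)
  Y <- Y + (h/6)(k1 + 2k2 + 2k3 + k4): p = 0.0938, q = 0.0000, dp/dtau = 0.3750, dq/dtau = 1.0000
step 2:
  k1: at (p, q) = (0.093750, 0.000000), (dp/dtau, dq/dtau) = (0.375000, 1.000000); Gamma_ppp = 0.000000, Gamma_ppq = 0.000000, Gamma_pqq = 0.000000, Gamma_qpp = 0.000000, Gamma_qpq = 0.000000, Gamma_qqq = 0.000000; k1 = (0.375000, 1.000000, 0.000000, 0.000000)
  k2: at (p, q) = (0.140625, 0.125000), (dp/dtau, dq/dtau) = (0.375000, 1.000000); Gamma_ppp = 0.000000, Gamma_ppq = 0.000000, Gamma_pqq = 0.000000, Gamma_qpp = 0.000000, Gamma_qpq = 0.000000, Gamma_qqq = 0.000000; k2 = (0.375000, 1.000000, 0.000000, 0.000000)
  k3: at (p, q) = (0.140625, 0.125000), (dp/dtau, dq/dtau) = (0.375000, 1.000000); Gamma_ppp = 0.000000, Gamma_ppq = 0.000000, Gamma_pqq = 0.000000, Gamma_qpp = 0.000000, Gamma_qpq = 0.000000, Gamma_qqq = 0.000000; k3 = (0.375000, 1.000000, 0.000000, 0.000000)
  k4: at (p, q) = (0.187500, 0.250000), (dp/dtau, dq/dtau) = (0.375000, 1.000000); Gamma_ppp = 0.000000, Gamma_ppq = 0.000000, Gamma_pqq = 0.000000, Gamma_qpp = 0.000000, Gamma_qpq = 0.000000, Gamma_qqq = 0.000000; k4 = (0.375000, 1.000000, 0.000000, 0.000000)
  Y <- Y + (h/6)(k1 + 2k2 + 2k3 + k4): p = 0.1875, q = 0.2500, dp/dtau = 0.3750, dq/dtau = 1.0000
step 3:
  k1: at (p, q) = (0.187500, 0.250000), (dp/dtau, dq/dtau) = (0.375000, 1.000000); Gamma_ppp = 0.000000, Gamma_ppq = 0.000000, Gamma_pqq = 0.000000, Gamma_qpp = 0.000000, Gamma_qpq = 0.000000, Gamma_qqq = 0.000000; k1 = (0.375000, 1.000000, 0.000000, 0.000000)
  k2: at (p, q) = (0.234375, 0.375000), (dp/dtau, dq/dtau) = (0.375000, 1.000000); Gamma_ppp = 0.000000, Gamma_ppq = 0.000000, Gamma_pqq = 0.000000, Gamma_qpp = 0.000000, Gamma_qpq = 0.000000, Gamma_qqq = 0.000000; k2 = (0.375000, 1.000000, 0.000000, 0.000000)
  k3: at (p, q) = (0.234375, 0.375000), (dp/dtau, dq/dtau) = (0.375000, 1.000000); Gamma_ppp = 0.000000, Gamma_ppq = 0.000000, Gamma_pqq = 0.000000, Gamma_qpp = 0.000000, Gamma_qpq = 0.000000, Gamma_qqq = 0.000000; k3 = (0.375000, 1.000000, 0.000000, 0.000000)
  k4: at (p, q) = (0.281250, 0.500000), (dp/dtau, dq/dtau) = (0.375000, 1.000000); Gamma_ppp = 0.000000, Gamma_ppq = 0.000000, Gamma_pqq = 0.000000, Gamma_qpp = 0.000000, Gamma_qpq = 0.000000, Gamma_qqq = 0.000000; k4 = (0.375000, 1.000000, 0.000000, 0.000000)
  Y <- Y + (h/6)(k1 + 2k2 + 2k3 + k4): p = 0.2812, q = 0.5000, dp/dtau = 0.3750, dq/dtau = 1.0000

Answer: p = 0.2812, q = 0.5000, dp/dtau = 0.3750, dq/dtau = 1.0000


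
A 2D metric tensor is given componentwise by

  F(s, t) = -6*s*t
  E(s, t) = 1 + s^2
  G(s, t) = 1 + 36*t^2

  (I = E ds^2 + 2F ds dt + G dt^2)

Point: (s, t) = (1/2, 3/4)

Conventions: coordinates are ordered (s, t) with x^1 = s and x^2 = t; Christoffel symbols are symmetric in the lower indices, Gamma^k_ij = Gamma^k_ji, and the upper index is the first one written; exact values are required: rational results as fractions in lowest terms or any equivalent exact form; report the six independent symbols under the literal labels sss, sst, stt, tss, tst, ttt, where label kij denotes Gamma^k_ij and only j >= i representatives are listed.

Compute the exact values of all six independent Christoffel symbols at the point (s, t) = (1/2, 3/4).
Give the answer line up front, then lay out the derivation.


Answer: Gamma_sss = 1/43, Gamma_sst = 0, Gamma_stt = -6/43, Gamma_tss = -9/43, Gamma_tst = 0, Gamma_ttt = 54/43

E = 5/4, F = -9/4, G = 85/4 at the point
E_s = 1, E_t = 0, F_s = -9/2, F_t = -3, G_s = 0, G_t = 54
EG - F^2 = 43/2;  g^inv = (2/43) * [[85/4, 9/4], [9/4, 5/4]]
first-kind symbols [ij,l] = (1/2)(d_i g_jl + d_j g_il - d_l g_ij): [ss,s] = E_s/2 = 1/2, [ss,t] = F_s - E_t/2 = -9/2, [st,s] = E_t/2 = 0, [st,t] = G_s/2 = 0, [tt,s] = F_t - G_s/2 = -3, [tt,t] = G_t/2 = 27
Gamma^s_ij = (G*[ij,s] - F*[ij,t])/(EG - F^2), Gamma^t_ij = (E*[ij,t] - F*[ij,s])/(EG - F^2)


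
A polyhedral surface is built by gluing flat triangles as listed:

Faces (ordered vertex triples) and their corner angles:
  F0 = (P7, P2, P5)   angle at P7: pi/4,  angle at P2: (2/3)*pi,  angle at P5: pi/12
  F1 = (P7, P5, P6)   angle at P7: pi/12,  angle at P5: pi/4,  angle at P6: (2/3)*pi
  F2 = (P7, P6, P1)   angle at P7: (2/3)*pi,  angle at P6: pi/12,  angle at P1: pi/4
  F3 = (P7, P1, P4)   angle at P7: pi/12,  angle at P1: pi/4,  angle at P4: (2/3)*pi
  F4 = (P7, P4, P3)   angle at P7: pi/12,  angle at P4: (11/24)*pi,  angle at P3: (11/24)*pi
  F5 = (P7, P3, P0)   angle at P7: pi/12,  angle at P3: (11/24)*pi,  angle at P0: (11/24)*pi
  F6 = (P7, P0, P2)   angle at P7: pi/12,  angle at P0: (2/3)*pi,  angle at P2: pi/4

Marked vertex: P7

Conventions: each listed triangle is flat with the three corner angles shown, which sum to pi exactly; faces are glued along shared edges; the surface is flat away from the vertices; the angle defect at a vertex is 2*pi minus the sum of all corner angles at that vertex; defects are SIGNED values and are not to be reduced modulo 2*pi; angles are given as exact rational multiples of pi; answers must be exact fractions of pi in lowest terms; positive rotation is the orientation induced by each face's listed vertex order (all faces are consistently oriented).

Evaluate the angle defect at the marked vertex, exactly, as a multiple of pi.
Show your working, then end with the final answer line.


Sum of corner angles at P7: (4/3)*pi
defect = 2*pi - (4/3)*pi

Answer: defect(P7) = (2/3)*pi


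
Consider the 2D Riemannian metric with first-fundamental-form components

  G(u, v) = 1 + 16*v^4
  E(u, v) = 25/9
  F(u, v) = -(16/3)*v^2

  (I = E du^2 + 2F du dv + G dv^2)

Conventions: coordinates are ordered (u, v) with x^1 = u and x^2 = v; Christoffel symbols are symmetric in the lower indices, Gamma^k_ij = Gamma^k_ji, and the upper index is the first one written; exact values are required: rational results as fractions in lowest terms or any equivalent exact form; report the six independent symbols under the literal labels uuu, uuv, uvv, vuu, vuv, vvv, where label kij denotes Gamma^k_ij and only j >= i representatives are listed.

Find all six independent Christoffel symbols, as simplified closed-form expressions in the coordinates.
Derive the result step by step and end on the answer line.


E = 25/9; F = -(16/3)*v^2; G = 1 + 16*v^4
Gamma^k_ij = (1/2) g^{kl} (d_i g_jl + d_j g_il - d_l g_ij), with g^inv = (1/(EG-F^2)) [[G, -F], [-F, E]]
first partials: E_u = 0, E_v = 0, F_u = 0, F_v = -(32/3)*v, G_u = 0, G_v = 64*v^3
D = EG - F^2 = 25/9 + 16*v^4
expanded: Gamma^u_uu = (G E_u - 2F F_u + F E_v)/(2D), Gamma^u_uv = (G E_v - F G_u)/(2D), Gamma^u_vv = (2G F_v - G G_u - F G_v)/(2D), Gamma^v_uu = (2E F_u - E E_v - F E_u)/(2D), Gamma^v_uv = (E G_u - F E_v)/(2D), Gamma^v_vv = (E G_v - 2F F_v + F G_u)/(2D); substitute and cancel common factors

Answer: Gamma_uuu = 0, Gamma_uuv = 0, Gamma_uvv = -96*v/(144*v^4 + 25), Gamma_vuu = 0, Gamma_vuv = 0, Gamma_vvv = 288*v^3/(144*v^4 + 25)


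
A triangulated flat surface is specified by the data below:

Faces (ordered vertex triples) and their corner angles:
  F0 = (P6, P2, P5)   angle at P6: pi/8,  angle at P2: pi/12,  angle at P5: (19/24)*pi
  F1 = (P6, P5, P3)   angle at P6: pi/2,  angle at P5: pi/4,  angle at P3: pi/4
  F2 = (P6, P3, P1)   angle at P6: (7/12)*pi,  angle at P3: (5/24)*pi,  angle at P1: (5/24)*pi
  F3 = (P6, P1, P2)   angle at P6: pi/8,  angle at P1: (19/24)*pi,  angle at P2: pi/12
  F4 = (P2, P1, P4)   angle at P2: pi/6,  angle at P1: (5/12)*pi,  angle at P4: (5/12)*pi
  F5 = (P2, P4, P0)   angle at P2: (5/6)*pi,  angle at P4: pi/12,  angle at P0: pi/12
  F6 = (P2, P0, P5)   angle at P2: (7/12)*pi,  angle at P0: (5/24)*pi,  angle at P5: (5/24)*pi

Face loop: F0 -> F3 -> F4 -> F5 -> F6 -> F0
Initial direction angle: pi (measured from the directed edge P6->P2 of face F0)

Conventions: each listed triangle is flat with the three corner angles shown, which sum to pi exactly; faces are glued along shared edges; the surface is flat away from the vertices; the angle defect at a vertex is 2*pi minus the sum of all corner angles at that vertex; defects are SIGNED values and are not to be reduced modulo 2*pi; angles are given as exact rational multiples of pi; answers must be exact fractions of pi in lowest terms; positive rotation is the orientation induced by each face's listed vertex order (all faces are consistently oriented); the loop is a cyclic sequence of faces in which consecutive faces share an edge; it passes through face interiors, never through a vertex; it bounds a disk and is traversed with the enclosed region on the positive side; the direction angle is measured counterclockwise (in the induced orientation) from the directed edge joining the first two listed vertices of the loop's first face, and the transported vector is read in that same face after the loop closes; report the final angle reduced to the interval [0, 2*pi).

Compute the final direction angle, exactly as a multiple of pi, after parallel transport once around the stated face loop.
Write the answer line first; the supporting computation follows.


Answer: final direction angle = (5/4)*pi

enclosed vertex P2: corner angles sum to (7/4)*pi, defect = 2*pi - (7/4)*pi = pi/4
transport around the loop rotates by the sum of enclosed defects; add to the initial angle mod 2*pi
final angle = pi + pi/4 = (5/4)*pi (mod 2*pi)


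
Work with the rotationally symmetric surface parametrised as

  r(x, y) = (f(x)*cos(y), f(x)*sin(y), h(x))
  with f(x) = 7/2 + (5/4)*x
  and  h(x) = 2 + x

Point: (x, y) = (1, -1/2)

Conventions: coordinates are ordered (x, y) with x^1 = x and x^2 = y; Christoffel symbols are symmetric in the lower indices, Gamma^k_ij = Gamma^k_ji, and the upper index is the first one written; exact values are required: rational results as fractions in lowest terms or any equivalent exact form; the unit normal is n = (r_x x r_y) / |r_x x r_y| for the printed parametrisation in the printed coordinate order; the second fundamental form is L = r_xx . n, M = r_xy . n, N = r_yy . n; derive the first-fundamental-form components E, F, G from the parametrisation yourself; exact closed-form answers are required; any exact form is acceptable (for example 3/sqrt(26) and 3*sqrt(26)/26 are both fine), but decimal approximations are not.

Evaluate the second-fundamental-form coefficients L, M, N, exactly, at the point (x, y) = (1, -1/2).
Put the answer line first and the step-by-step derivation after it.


Answer: L = 0, M = 0, N = 19*sqrt(41)/41

f = 19/4, f' = 5/4, f'' = 0, h' = 1, h'' = 0
E = 41/16, F = 0, G = 361/16; answer radicand W^2 = 41/16
unnormalised second-form numerators: l = 0, m = 0, n = 19/4; L = l/sqrt(41/16), and similarly M = m/sqrt(W^2), N = n/sqrt(W^2)


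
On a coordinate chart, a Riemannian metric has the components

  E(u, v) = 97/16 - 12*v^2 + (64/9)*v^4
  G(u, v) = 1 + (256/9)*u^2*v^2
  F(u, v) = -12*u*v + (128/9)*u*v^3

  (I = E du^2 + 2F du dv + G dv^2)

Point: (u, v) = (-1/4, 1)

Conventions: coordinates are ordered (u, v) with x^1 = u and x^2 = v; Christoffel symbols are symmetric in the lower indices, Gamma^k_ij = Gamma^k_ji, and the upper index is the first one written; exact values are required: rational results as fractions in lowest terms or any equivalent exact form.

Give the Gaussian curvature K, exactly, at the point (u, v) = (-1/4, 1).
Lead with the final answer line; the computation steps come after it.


Answer: K = -589824/180625

E = 169/144, F = -5/9, G = 25/9, EG - F^2 = 425/144 at the point
E_u = 0, E_v = 40/9, F_u = 20/9, F_v = -23/3, G_u = -128/9, G_v = 32/9
E_vv = 184/3, F_uv = 92/3, G_uu = 512/9
The intrinsic route: Brioschi's K = (det M1 - det M2)/(EG - F^2)^2.
M1 = [[-E_vv/2 + F_uv - G_uu/2, E_u/2, F_u - E_v/2], [F_v - G_u/2, E, F], [G_v/2, F, G]] = [[-256/9, 0, 0], [-5/9, 169/144, -5/9], [16/9, -5/9, 25/9]]; det M1 = -6800/81
M2 = [[0, E_v/2, G_u/2], [E_v/2, E, F], [G_u/2, F, G]] = [[0, 20/9, -64/9], [20/9, 169/144, -5/9], [-64/9, -5/9, 25/9]]; det M2 = -4496/81
det M1 - det M2 = -256/9; K = -256/9 / (425/144)^2 = -589824/180625


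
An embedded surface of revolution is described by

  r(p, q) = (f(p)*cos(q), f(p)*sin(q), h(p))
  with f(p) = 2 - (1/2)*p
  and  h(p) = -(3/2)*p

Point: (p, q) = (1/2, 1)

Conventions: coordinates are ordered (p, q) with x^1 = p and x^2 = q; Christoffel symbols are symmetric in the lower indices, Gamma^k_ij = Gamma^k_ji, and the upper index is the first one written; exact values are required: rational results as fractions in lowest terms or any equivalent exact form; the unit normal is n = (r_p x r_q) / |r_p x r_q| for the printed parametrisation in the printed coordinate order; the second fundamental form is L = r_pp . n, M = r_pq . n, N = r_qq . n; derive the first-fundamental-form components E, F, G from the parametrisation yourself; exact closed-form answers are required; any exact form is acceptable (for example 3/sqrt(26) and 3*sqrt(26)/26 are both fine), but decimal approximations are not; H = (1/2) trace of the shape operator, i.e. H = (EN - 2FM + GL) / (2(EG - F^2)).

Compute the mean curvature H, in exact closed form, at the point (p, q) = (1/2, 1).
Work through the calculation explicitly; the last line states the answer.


f = 7/4, f' = -1/2, f'' = 0, h' = -3/2, h'' = 0
E = 5/2, F = 0, G = 49/16; answer radicand W^2 = 5/2
unnormalised second-form numerators: l = 0, m = 0, n = -21/8; L = l/sqrt(5/2), and similarly M = m/sqrt(W^2), N = n/sqrt(W^2)
H = (E*n - 2*F*m + G*l) / (2*(EG - F^2)*sqrt(W^2)); E*n - 2*F*m + G*l = -105/16, EG - F^2 = 245/32, so H = (-3/7)/sqrt(5/2)

Answer: H = -3*sqrt(10)/35


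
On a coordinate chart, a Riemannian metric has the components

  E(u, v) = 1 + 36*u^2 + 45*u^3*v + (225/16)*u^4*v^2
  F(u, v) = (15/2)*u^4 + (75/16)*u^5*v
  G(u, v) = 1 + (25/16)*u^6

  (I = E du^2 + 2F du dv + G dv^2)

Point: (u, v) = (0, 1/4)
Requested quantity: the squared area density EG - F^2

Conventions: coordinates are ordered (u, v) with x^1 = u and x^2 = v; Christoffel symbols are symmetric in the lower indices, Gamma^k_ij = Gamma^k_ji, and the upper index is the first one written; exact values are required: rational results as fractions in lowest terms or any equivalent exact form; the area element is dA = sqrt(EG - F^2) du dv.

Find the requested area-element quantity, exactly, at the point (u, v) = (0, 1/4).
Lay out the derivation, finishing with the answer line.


E = 1, F = 0, G = 1; EG - F^2 = 1

Answer: EG - F^2 = 1


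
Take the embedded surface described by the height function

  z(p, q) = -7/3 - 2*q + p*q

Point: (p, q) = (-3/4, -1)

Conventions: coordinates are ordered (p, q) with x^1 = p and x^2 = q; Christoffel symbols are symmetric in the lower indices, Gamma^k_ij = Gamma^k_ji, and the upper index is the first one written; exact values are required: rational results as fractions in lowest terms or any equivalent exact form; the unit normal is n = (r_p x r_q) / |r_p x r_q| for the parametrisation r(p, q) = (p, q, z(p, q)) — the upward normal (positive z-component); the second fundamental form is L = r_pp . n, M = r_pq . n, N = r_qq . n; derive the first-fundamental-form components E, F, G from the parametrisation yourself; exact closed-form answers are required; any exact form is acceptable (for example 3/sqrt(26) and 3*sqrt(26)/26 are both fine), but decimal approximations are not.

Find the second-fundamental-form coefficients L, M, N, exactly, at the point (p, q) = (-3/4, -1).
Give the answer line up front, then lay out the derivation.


Answer: L = 0, M = 4*sqrt(17)/51, N = 0

z_p = -1, z_q = -11/4, z_pp = 0, z_pq = 1, z_qq = 0
E = 2, F = 11/4, G = 137/16; answer radicand W^2 = 153/16
unnormalised second-form numerators: l = 0, m = 1, n = 0; L = l/sqrt(153/16), and similarly M = m/sqrt(W^2), N = n/sqrt(W^2)


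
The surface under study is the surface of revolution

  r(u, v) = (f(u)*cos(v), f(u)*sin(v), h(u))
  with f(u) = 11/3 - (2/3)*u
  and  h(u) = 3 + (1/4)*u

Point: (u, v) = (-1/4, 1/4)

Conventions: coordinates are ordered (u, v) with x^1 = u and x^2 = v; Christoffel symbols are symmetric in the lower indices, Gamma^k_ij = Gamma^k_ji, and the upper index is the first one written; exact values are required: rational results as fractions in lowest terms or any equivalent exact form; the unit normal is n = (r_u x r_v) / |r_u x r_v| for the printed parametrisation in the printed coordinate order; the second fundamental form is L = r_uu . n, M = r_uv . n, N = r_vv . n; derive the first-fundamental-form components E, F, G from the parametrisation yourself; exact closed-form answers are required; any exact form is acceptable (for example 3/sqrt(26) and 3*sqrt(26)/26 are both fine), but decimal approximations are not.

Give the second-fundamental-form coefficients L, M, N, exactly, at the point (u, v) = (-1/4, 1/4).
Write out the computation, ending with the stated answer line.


f = 23/6, f' = -2/3, f'' = 0, h' = 1/4, h'' = 0
E = 73/144, F = 0, G = 529/36; answer radicand W^2 = 73/144
unnormalised second-form numerators: l = 0, m = 0, n = 23/24; L = l/sqrt(73/144), and similarly M = m/sqrt(W^2), N = n/sqrt(W^2)

Answer: L = 0, M = 0, N = 23*sqrt(73)/146


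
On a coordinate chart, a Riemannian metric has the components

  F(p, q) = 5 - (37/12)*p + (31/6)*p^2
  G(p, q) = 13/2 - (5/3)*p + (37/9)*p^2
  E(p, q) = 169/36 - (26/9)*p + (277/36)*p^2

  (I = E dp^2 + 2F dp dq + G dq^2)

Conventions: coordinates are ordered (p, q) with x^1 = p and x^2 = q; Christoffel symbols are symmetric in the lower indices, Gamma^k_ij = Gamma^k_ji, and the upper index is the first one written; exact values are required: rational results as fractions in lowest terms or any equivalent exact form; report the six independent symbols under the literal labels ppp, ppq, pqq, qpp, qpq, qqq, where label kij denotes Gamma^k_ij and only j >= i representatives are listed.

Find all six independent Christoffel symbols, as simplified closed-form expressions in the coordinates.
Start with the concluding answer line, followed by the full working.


Answer: Gamma_ppp = (-28196*p^3 + 37622*p^2 - 11343*p + 7812)/(6400*p^4 + 9280*p^3 + 16789*p^2 + 5484*p + 7146), Gamma_ppq = (-27528*p^3 + 22008*p^2 - 29970*p + 5400)/(6400*p^4 + 9280*p^3 + 16789*p^2 + 5484*p + 7146), Gamma_pqq = (-21904*p^3 + 13320*p^2 - 36432*p + 7020)/(6400*p^4 + 9280*p^3 + 16789*p^2 + 5484*p + 7146), Gamma_qpp = (51522*p^3 - 29016*p^2 + 18780*p - 9399)/(6400*p^4 + 9280*p^3 + 16789*p^2 + 5484*p + 7146), Gamma_qpq = (40996*p^3 - 23702*p^2 + 28132*p - 5070)/(6400*p^4 + 9280*p^3 + 16789*p^2 + 5484*p + 7146), Gamma_qqq = (27528*p^3 - 22008*p^2 + 29970*p - 5400)/(6400*p^4 + 9280*p^3 + 16789*p^2 + 5484*p + 7146)

E = 169/36 - (26/9)*p + (277/36)*p^2; F = 5 - (37/12)*p + (31/6)*p^2; G = 13/2 - (5/3)*p + (37/9)*p^2
Gamma^k_ij = (1/2) g^{kl} (d_i g_jl + d_j g_il - d_l g_ij), with g^inv = (1/(EG-F^2)) [[G, -F], [-F, E]]
first partials: E_p = -26/9 + (277/18)*p, E_q = 0, F_p = -37/12 + (31/3)*p, F_q = 0, G_p = -5/3 + (74/9)*p, G_q = 0
D = EG - F^2 = 397/72 + (457/108)*p + (16789/1296)*p^2 + (580/81)*p^3 + (400/81)*p^4
expanded: Gamma^p_pp = (G E_p - 2F F_p + F E_q)/(2D), Gamma^p_pq = (G E_q - F G_p)/(2D), Gamma^p_qq = (2G F_q - G G_p - F G_q)/(2D), Gamma^q_pp = (2E F_p - E E_q - F E_p)/(2D), Gamma^q_pq = (E G_p - F E_q)/(2D), Gamma^q_qq = (E G_q - 2F F_q + F G_p)/(2D); substitute and cancel common factors


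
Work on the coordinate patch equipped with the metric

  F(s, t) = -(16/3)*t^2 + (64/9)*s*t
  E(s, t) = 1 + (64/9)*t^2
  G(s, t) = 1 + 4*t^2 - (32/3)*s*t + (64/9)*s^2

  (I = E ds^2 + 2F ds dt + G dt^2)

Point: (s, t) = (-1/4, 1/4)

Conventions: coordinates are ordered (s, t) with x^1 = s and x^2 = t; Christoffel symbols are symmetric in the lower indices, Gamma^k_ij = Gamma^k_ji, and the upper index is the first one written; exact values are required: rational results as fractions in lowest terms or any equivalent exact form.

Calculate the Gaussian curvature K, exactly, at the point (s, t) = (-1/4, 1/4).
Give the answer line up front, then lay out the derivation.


Answer: K = -9216/10201

E = 13/9, F = -7/9, G = 85/36, EG - F^2 = 101/36 at the point
E_s = 0, E_t = 32/9, F_s = 16/9, F_t = -40/9, G_s = -56/9, G_t = 14/3
E_tt = 128/9, F_st = 64/9, G_ss = 128/9
By Brioschi, K is (det M1 - det M2) divided by (EG - F^2) squared.
M1 = [[-E_tt/2 + F_st - G_ss/2, E_s/2, F_s - E_t/2], [F_t - G_s/2, E, F], [G_t/2, F, G]] = [[-64/9, 0, 0], [-4/3, 13/9, -7/9], [7/3, -7/9, 85/36]]; det M1 = -1616/81
M2 = [[0, E_t/2, G_s/2], [E_t/2, E, F], [G_s/2, F, G]] = [[0, 16/9, -28/9], [16/9, 13/9, -7/9], [-28/9, -7/9, 85/36]]; det M2 = -1040/81
det M1 - det M2 = -64/9; K = -64/9 / (101/36)^2 = -9216/10201


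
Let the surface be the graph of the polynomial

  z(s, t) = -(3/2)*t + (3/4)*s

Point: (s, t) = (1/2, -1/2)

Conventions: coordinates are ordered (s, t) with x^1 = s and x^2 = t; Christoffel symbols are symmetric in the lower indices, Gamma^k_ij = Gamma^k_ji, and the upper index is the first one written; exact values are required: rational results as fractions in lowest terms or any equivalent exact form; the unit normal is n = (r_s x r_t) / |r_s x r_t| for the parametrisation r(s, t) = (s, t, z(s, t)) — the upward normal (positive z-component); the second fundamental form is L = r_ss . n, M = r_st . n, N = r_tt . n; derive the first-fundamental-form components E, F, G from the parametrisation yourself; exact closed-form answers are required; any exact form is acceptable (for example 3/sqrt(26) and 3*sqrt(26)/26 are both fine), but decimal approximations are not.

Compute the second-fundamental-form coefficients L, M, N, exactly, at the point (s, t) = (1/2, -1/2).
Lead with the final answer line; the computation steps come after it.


Answer: L = 0, M = 0, N = 0

z_s = 3/4, z_t = -3/2, z_ss = 0, z_st = 0, z_tt = 0
E = 25/16, F = -9/8, G = 13/4; answer radicand W^2 = 61/16
unnormalised second-form numerators: l = 0, m = 0, n = 0; L = l/sqrt(61/16), and similarly M = m/sqrt(W^2), N = n/sqrt(W^2)


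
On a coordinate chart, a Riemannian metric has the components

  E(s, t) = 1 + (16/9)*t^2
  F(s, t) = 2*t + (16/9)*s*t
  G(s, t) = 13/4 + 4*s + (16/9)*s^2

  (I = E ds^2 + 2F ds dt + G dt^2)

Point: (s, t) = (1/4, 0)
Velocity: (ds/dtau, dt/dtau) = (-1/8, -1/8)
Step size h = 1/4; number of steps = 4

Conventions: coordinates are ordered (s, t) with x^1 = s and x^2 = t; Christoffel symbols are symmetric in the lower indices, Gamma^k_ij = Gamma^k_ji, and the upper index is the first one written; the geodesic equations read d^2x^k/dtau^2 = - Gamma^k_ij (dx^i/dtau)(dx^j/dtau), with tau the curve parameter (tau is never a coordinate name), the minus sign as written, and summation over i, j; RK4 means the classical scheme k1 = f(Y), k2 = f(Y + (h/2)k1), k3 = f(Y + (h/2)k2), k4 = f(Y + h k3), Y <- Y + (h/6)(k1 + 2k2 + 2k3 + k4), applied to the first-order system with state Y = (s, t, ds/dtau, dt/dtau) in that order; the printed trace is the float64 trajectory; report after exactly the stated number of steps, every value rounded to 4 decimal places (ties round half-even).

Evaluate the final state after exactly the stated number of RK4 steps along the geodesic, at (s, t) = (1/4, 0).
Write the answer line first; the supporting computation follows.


Answer: s = 0.1253, t = -0.1343, ds/dtau = -0.1240, dt/dtau = -0.1442

f(Y) = (ds/dtau, dt/dtau, -Gamma^s_ij Y'^i Y'^j, -Gamma^t_ij Y'^i Y'^j) with the Gammas evaluated at the stage position; h = 0.250000; intermediate values shown to 6 dp
step 0: s = 0.2500, t = 0.0000, ds/dtau = -0.1250, dt/dtau = -0.1250
step 1:
  k1: at (s, t) = (0.250000, 0.000000), (ds/dtau, dt/dtau) = (-0.125000, -0.125000); Gamma_sss = 0.000000, Gamma_sst = 0.000000, Gamma_stt = 0.000000, Gamma_tss = 0.000000, Gamma_tst = 0.560510, Gamma_ttt = 0.000000; k1 = (-0.125000, -0.125000, 0.000000, -0.017516)
  k2: at (s, t) = (0.234375, -0.015625), (ds/dtau, dt/dtau) = (-0.125000, -0.127189); Gamma_sss = 0.000000, Gamma_sst = -0.006482, Gamma_stt = 0.000000, Gamma_tss = 0.000000, Gamma_tst = 0.563905, Gamma_ttt = 0.000000; k2 = (-0.125000, -0.127189, 0.000206, -0.017931)
  k3: at (s, t) = (0.234375, -0.015899), (ds/dtau, dt/dtau) = (-0.124974, -0.127241); Gamma_sss = 0.000000, Gamma_sst = -0.006595, Gamma_stt = 0.000000, Gamma_tss = 0.000000, Gamma_tst = 0.563903, Gamma_ttt = 0.000000; k3 = (-0.124974, -0.127241, 0.000210, -0.017934)
  k4: at (s, t) = (0.218756, -0.031810), (ds/dtau, dt/dtau) = (-0.124948, -0.129484); Gamma_sss = 0.000000, Gamma_sst = -0.013427, Gamma_stt = 0.000000, Gamma_tss = 0.000000, Gamma_tst = 0.567179, Gamma_ttt = 0.000000; k4 = (-0.124948, -0.129484, 0.000434, -0.018352)
  Y <- Y + (h/6)(k1 + 2k2 + 2k3 + k4): s = 0.2188, t = -0.0318, ds/dtau = -0.1249, dt/dtau = -0.1295
step 2:
  k1: at (s, t) = (0.218754, -0.031806), (ds/dtau, dt/dtau) = (-0.124947, -0.129483); Gamma_sss = 0.000000, Gamma_sst = -0.013425, Gamma_stt = 0.000000, Gamma_tss = 0.000000, Gamma_tst = 0.567179, Gamma_ttt = 0.000000; k1 = (-0.124947, -0.129483, 0.000434, -0.018352)
  k2: at (s, t) = (0.203136, -0.047991), (ds/dtau, dt/dtau) = (-0.124893, -0.131777); Gamma_sss = 0.000000, Gamma_sst = -0.020608, Gamma_stt = 0.000000, Gamma_tss = 0.000000, Gamma_tst = 0.570322, Gamma_ttt = 0.000000; k2 = (-0.124893, -0.131777, 0.000678, -0.018773)
  k3: at (s, t) = (0.203143, -0.048278), (ds/dtau, dt/dtau) = (-0.124862, -0.131830); Gamma_sss = 0.000000, Gamma_sst = -0.020731, Gamma_stt = 0.000000, Gamma_tss = 0.000000, Gamma_tst = 0.570314, Gamma_ttt = 0.000000; k3 = (-0.124862, -0.131830, 0.000682, -0.018775)
  k4: at (s, t) = (0.187539, -0.064764), (ds/dtau, dt/dtau) = (-0.124777, -0.134177); Gamma_sss = 0.000000, Gamma_sst = -0.028288, Gamma_stt = 0.000000, Gamma_tss = 0.000000, Gamma_tst = 0.573298, Gamma_ttt = 0.000000; k4 = (-0.124777, -0.134177, 0.000947, -0.019197)
  Y <- Y + (h/6)(k1 + 2k2 + 2k3 + k4): s = 0.1875, t = -0.0648, ds/dtau = -0.1248, dt/dtau = -0.1342
step 3:
  k1: at (s, t) = (0.187536, -0.064759), (ds/dtau, dt/dtau) = (-0.124776, -0.134177); Gamma_sss = 0.000000, Gamma_sst = -0.028286, Gamma_stt = 0.000000, Gamma_tss = 0.000000, Gamma_tst = 0.573299, Gamma_ttt = 0.000000; k1 = (-0.124776, -0.134177, 0.000947, -0.019196)
  k2: at (s, t) = (0.171939, -0.081531), (ds/dtau, dt/dtau) = (-0.124658, -0.136576); Gamma_sss = 0.000000, Gamma_sst = -0.036217, Gamma_stt = 0.000000, Gamma_tss = 0.000000, Gamma_tst = 0.576111, Gamma_ttt = 0.000000; k2 = (-0.124658, -0.136576, 0.001233, -0.019617)
  k3: at (s, t) = (0.171954, -0.081831), (ds/dtau, dt/dtau) = (-0.124622, -0.136629); Gamma_sss = 0.000000, Gamma_sst = -0.036349, Gamma_stt = 0.000000, Gamma_tss = 0.000000, Gamma_tst = 0.576095, Gamma_ttt = 0.000000; k3 = (-0.124622, -0.136629, 0.001238, -0.019618)
  k4: at (s, t) = (0.156381, -0.098916), (ds/dtau, dt/dtau) = (-0.124467, -0.139081); Gamma_sss = 0.000000, Gamma_sst = -0.044673, Gamma_stt = 0.000000, Gamma_tss = 0.000000, Gamma_tst = 0.578705, Gamma_ttt = 0.000000; k4 = (-0.124467, -0.139081, 0.001547, -0.020036)
  Y <- Y + (h/6)(k1 + 2k2 + 2k3 + k4): s = 0.1564, t = -0.0989, ds/dtau = -0.1245, dt/dtau = -0.1391
step 4:
  k1: at (s, t) = (0.156378, -0.098912), (ds/dtau, dt/dtau) = (-0.124466, -0.139081); Gamma_sss = 0.000000, Gamma_sst = -0.044671, Gamma_stt = 0.000000, Gamma_tss = 0.000000, Gamma_tst = 0.578706, Gamma_ttt = 0.000000; k1 = (-0.124466, -0.139081, 0.001547, -0.020036)
  k2: at (s, t) = (0.140819, -0.116297), (ds/dtau, dt/dtau) = (-0.124273, -0.141586); Gamma_sss = 0.000000, Gamma_sst = -0.053388, Gamma_stt = 0.000000, Gamma_tss = 0.000000, Gamma_tst = 0.581098, Gamma_ttt = 0.000000; k2 = (-0.124273, -0.141586, 0.001879, -0.020449)
  k3: at (s, t) = (0.140844, -0.116610), (ds/dtau, dt/dtau) = (-0.124232, -0.141637); Gamma_sss = 0.000000, Gamma_sst = -0.053529, Gamma_stt = 0.000000, Gamma_tss = 0.000000, Gamma_tst = 0.581073, Gamma_ttt = 0.000000; k3 = (-0.124232, -0.141637, 0.001884, -0.020449)
  k4: at (s, t) = (0.125320, -0.134321), (ds/dtau, dt/dtau) = (-0.123996, -0.144193); Gamma_sss = 0.000000, Gamma_sst = -0.062654, Gamma_stt = 0.000000, Gamma_tss = 0.000000, Gamma_tst = 0.583215, Gamma_ttt = 0.000000; k4 = (-0.123996, -0.144193, 0.002240, -0.020855)
  Y <- Y + (h/6)(k1 + 2k2 + 2k3 + k4): s = 0.1253, t = -0.1343, ds/dtau = -0.1240, dt/dtau = -0.1442


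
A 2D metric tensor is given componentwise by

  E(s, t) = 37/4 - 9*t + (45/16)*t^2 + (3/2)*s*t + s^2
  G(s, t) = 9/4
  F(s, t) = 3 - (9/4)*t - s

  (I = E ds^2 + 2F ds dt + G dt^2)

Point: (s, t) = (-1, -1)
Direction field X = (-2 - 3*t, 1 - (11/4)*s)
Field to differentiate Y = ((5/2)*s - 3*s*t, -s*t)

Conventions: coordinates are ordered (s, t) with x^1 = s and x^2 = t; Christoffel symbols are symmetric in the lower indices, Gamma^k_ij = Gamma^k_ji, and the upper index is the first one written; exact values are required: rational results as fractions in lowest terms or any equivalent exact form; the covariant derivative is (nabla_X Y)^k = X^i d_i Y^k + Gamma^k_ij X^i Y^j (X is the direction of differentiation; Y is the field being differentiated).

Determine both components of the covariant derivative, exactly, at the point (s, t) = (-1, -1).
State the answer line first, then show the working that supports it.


Answer: (nabla_X Y)^s = 465623/7144, (nabla_X Y)^t = -525201/3572

E = 377/16, F = 25/4, G = 9/4 at the point
E_s = -7/2, E_t = -129/8, F_s = -1, F_t = -9/4, G_s = 0, G_t = 0
EG - F^2 = 893/64;  g^inv = (64/893) * [[9/4, -25/4], [-25/4, 377/16]]
first-kind symbols [ij,l] = (1/2)(d_i g_jl + d_j g_il - d_l g_ij): [ss,s] = E_s/2 = -7/4, [ss,t] = F_s - E_t/2 = 113/16, [st,s] = E_t/2 = -129/16, [st,t] = G_s/2 = 0, [tt,s] = F_t - G_s/2 = -9/4, [tt,t] = G_t/2 = 0
Gamma^s_ij = (G*[ij,s] - F*[ij,t])/(EG - F^2), Gamma^t_ij = (E*[ij,t] - F*[ij,s])/(EG - F^2)
Gamma_sss = -3077/893, Gamma_sst = -1161/893, Gamma_stt = -324/893, Gamma_tss = 45401/3572, Gamma_tst = 3225/893, Gamma_ttt = 900/893
X = (1, 15/4), Y = (-11/2, -1) at the point
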